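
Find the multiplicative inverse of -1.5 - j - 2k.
-0.2069 + 0.1379j + 0.2759k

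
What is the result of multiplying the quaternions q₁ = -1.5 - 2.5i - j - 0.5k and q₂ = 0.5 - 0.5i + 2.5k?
-0.75 - 3i + 6j - 4.5k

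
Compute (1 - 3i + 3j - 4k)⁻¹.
0.0286 + 0.0857i - 0.0857j + 0.1143k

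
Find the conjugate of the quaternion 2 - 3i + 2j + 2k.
2 + 3i - 2j - 2k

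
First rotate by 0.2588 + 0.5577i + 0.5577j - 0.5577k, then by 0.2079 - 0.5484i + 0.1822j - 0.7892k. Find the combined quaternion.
-0.1821 + 0.3125i - 0.5829j - 0.7276k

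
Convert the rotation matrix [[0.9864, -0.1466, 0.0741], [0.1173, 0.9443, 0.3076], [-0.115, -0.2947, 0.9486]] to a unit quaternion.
0.9848 - 0.1529i + 0.048j + 0.067k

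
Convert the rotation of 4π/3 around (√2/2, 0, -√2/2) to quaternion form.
-0.5 + 0.6124i - 0.6124k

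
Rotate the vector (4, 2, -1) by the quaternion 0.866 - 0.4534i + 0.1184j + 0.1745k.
(2.778, 1.009, -3.502)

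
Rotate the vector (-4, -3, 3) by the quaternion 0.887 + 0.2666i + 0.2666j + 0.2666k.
(-0.025, -5.6, 1.625)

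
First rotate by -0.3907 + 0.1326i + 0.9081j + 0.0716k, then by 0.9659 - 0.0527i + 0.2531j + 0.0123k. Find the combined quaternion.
-0.6011 + 0.1556i + 0.7837j - 0.0171k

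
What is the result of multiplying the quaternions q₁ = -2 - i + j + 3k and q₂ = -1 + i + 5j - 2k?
4 - 18i - 10j - 5k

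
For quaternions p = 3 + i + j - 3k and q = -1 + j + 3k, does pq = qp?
No: pq = 5 + 5i - j + 13k ≠ 5 - 7i + 5j + 11k = qp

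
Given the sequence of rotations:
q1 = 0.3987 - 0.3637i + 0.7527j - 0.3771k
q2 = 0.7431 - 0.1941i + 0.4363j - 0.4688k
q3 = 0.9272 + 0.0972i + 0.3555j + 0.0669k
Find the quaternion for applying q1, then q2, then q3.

q2 · q1 = -0.2795 - 0.1593i + 0.8306j - 0.4546k
q3 · q2 · q1 = -0.5085 - 0.392i + 0.7043j - 0.3028k
-0.5085 - 0.392i + 0.7043j - 0.3028k


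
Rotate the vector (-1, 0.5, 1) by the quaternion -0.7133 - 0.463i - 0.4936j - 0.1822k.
(0.525, -0.945, 1.04)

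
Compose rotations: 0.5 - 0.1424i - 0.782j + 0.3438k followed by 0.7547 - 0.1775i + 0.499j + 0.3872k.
0.6092 + 0.2781i - 0.3348j + 0.6629k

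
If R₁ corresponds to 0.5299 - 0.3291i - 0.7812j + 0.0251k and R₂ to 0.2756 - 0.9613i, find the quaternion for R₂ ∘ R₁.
-0.1703 - 0.6001i - 0.1912j + 0.7579k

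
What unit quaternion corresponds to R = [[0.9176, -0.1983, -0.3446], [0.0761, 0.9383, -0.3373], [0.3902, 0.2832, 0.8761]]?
0.9659 + 0.1606i - 0.1902j + 0.071k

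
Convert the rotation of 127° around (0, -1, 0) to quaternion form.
0.4462 - 0.8949j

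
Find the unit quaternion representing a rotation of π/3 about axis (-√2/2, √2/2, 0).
0.866 - 0.3536i + 0.3536j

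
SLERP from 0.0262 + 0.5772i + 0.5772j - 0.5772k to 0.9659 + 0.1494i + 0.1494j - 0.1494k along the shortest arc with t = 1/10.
0.1539 + 0.5705i + 0.5705j - 0.5705k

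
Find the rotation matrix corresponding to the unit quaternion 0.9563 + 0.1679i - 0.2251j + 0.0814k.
[[0.8854, -0.2313, -0.4032], [0.0801, 0.9304, -0.3578], [0.4579, 0.2845, 0.8423]]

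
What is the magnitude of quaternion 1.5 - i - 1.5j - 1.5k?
2.784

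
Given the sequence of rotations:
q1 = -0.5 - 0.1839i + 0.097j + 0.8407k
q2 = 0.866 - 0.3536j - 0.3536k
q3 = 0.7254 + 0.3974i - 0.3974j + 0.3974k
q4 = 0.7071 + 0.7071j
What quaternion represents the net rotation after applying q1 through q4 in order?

q2 · q1 = -0.1014 - 0.4222i + 0.3258j + 0.8398k
q3 · q2 · q1 = -0.11 - 0.8098i - 0.2249j + 0.5306k
q4 · q3 · q2 · q1 = 0.0812 - 0.1974i - 0.2368j + 0.9478k
0.0812 - 0.1974i - 0.2368j + 0.9478k


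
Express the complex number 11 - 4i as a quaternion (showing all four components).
11 - 4i + 0j + 0k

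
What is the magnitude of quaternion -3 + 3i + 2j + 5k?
√47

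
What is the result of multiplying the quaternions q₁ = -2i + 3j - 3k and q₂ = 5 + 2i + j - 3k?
-8 - 16i + 3j - 23k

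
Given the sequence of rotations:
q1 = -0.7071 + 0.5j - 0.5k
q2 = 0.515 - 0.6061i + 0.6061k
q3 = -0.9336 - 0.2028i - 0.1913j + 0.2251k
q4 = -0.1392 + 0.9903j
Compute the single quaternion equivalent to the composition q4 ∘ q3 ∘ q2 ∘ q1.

q2 · q1 = -0.0611 + 0.1255i - 0.0456j - 0.9891k
q3 · q2 · q1 = 0.2964 + 0.0947i - 0.1181j + 0.9429k
q4 · q3 · q2 · q1 = 0.0757 + 0.9206i + 0.31j - 0.225k
0.0757 + 0.9206i + 0.31j - 0.225k


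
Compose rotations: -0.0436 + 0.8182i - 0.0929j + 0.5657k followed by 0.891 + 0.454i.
-0.4103 + 0.7092i - 0.3396j + 0.4619k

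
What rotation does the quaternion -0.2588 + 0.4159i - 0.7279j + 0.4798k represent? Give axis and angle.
axis = (0.4306, -0.7536, 0.4967), θ = 7π/6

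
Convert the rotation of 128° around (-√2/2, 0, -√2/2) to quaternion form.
0.4384 - 0.6355i - 0.6355k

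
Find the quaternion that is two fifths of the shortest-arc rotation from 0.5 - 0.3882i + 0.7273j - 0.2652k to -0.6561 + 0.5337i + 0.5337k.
0.6131 - 0.4867i + 0.4706j - 0.4072k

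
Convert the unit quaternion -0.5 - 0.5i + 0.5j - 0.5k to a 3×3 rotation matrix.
[[0, -1, 0], [0, 0, -1], [1, 0, 0]]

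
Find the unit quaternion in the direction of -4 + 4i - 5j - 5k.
-0.4417 + 0.4417i - 0.5522j - 0.5522k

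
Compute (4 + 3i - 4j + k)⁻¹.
0.0952 - 0.0714i + 0.0952j - 0.0238k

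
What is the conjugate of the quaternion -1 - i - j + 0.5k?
-1 + i + j - 0.5k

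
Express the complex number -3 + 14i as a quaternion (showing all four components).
-3 + 14i + 0j + 0k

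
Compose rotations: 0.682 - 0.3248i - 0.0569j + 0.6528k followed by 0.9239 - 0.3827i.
0.5058 - 0.5611i + 0.1973j + 0.6249k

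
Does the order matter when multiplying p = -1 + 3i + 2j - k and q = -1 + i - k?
Yes: pq = -3 - 6i ≠ -3 - 2i - 4j + 4k = qp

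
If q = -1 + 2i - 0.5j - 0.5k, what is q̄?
-1 - 2i + 0.5j + 0.5k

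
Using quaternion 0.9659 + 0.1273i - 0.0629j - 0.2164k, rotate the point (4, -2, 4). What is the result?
(2.083, -4.359, 3.558)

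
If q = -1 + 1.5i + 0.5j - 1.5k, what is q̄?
-1 - 1.5i - 0.5j + 1.5k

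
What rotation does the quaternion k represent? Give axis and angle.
axis = (0, 0, 1), θ = π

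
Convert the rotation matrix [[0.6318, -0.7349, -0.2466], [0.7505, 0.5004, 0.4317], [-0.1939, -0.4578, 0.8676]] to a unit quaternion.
0.866 - 0.2568i - 0.0152j + 0.4288k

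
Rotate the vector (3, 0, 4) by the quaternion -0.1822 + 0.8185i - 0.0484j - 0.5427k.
(-2.264, 1.759, -4.096)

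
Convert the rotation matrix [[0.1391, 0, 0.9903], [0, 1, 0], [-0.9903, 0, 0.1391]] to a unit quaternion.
0.7547 + 0.6561j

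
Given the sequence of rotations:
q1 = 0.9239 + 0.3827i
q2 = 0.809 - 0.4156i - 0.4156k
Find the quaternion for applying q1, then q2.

q2 · q1 = 0.9065 - 0.0744i - 0.1591j - 0.384k
0.9065 - 0.0744i - 0.1591j - 0.384k


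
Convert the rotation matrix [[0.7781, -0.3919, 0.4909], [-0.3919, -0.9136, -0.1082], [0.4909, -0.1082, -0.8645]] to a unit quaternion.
0.9429i - 0.2078j + 0.2603k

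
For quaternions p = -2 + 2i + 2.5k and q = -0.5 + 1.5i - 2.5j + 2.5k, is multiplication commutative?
No: pq = -8.25 + 2.25i + 3.75j - 11.25k ≠ -8.25 - 10.25i + 6.25j - 1.25k = qp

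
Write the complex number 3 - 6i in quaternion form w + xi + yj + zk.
3 - 6i + 0j + 0k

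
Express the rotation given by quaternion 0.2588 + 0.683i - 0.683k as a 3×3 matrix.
[[0.067, 0.3535, -0.933], [-0.3535, -0.866, -0.3535], [-0.933, 0.3535, 0.067]]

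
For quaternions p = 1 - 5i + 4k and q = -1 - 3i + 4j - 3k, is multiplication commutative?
No: pq = -4 - 14i - 23j - 27k ≠ -4 + 18i + 31j + 13k = qp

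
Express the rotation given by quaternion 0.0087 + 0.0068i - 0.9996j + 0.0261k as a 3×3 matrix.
[[-0.9998, -0.014, -0.017], [-0.0131, 0.9985, -0.0523], [0.0177, -0.0521, -0.9985]]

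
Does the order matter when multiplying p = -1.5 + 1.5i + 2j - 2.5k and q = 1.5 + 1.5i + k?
Yes: pq = -2 + 2i - 2.25j - 8.25k ≠ -2 - 2i + 8.25j - 2.25k = qp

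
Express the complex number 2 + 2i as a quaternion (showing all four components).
2 + 2i + 0j + 0k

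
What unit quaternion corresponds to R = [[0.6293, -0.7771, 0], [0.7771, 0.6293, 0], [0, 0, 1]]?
0.9026 + 0.4305k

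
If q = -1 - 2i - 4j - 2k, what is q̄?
-1 + 2i + 4j + 2k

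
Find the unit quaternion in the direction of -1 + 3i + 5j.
-0.169 + 0.5071i + 0.8452j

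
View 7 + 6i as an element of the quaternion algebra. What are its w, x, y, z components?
7 + 6i + 0j + 0k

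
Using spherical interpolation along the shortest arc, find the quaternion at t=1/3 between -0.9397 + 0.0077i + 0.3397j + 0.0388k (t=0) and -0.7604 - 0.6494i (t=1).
-0.9422 - 0.2321i + 0.2401j + 0.0274k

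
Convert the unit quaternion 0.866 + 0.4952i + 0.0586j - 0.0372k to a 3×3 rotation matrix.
[[0.9904, 0.1225, 0.0647], [-0.0064, 0.5068, -0.862], [-0.1383, 0.8533, 0.5027]]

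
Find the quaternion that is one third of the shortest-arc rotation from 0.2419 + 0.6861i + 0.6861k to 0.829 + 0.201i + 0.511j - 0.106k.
0.553 + 0.6307i + 0.2229j + 0.4968k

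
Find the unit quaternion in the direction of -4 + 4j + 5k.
-0.5298 + 0.5298j + 0.6623k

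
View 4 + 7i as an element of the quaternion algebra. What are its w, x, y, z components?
4 + 7i + 0j + 0k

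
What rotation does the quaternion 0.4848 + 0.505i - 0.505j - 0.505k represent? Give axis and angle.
axis = (√3/3, -√3/3, -√3/3), θ = 122°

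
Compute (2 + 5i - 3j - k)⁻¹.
0.0513 - 0.1282i + 0.0769j + 0.0256k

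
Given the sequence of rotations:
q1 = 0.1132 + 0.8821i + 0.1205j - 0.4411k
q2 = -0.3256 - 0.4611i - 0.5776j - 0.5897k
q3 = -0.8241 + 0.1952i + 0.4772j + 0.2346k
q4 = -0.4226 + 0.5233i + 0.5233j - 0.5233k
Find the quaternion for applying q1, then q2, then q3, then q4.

q2 · q1 = 0.1794 - 0.0136i - 0.8282j + 0.5308k
q3 · q2 · q1 = 0.1255 + 0.4938i + 0.6613j - 0.5505k
q4 · q3 · q2 · q1 = -0.9456 - 0.085i - 0.1841j + 0.2546k
-0.9456 - 0.085i - 0.1841j + 0.2546k


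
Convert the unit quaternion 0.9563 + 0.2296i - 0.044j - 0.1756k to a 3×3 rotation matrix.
[[0.9345, 0.3156, -0.1648], [-0.3561, 0.8329, -0.4237], [0.0035, 0.4546, 0.8907]]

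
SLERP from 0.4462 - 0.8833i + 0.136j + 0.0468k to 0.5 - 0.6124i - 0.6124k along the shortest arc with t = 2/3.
0.5131 - 0.7506i + 0.0493j - 0.4134k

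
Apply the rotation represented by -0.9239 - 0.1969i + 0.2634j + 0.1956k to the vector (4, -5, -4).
(4.105, -5.047, -3.83)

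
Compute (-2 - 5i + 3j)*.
-2 + 5i - 3j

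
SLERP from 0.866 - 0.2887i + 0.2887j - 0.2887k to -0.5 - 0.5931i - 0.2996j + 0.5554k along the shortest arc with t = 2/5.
0.8204 + 0.0822i + 0.3357j - 0.4555k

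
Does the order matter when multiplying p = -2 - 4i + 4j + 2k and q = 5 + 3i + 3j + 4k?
Yes: pq = -18 - 16i + 36j - 22k ≠ -18 - 36i - 8j + 26k = qp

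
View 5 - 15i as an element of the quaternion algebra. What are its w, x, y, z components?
5 - 15i + 0j + 0k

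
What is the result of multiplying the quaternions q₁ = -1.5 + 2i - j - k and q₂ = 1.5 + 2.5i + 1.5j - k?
-6.75 + 1.75i - 4.25j + 5.5k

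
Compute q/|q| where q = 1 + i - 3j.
0.3015 + 0.3015i - 0.9045j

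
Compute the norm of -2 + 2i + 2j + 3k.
√21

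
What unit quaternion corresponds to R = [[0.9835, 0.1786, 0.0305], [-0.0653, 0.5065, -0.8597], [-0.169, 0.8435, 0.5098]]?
0.866 + 0.4917i + 0.0576j - 0.0704k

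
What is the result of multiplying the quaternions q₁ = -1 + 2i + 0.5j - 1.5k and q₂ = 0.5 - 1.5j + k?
1.75 - 0.75i - 0.25j - 4.75k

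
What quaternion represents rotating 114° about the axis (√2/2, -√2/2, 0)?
0.5446 + 0.593i - 0.593j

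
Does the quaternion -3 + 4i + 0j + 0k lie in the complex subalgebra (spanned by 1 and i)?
Yes. The quaternion -3 + 4i has j- and k-coefficients y = z = 0, so it lies in the complex subalgebra spanned by 1 and i.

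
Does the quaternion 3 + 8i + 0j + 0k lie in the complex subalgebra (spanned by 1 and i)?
Yes. The quaternion 3 + 8i has j- and k-coefficients y = z = 0, so it lies in the complex subalgebra spanned by 1 and i.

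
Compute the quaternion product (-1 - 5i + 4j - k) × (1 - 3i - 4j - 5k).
-5 - 26i - 14j + 36k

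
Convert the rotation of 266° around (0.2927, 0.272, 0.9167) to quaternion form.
-0.682 + 0.2141i + 0.1989j + 0.6704k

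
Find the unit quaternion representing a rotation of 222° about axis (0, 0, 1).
-0.3584 + 0.9336k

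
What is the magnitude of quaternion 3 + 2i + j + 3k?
√23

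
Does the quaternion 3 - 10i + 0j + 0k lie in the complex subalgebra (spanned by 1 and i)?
Yes. The quaternion 3 - 10i has j- and k-coefficients y = z = 0, so it lies in the complex subalgebra spanned by 1 and i.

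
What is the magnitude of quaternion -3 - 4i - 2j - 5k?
√54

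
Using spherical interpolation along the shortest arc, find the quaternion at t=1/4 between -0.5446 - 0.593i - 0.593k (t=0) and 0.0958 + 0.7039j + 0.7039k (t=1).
-0.4764 - 0.4872i - 0.213j - 0.7002k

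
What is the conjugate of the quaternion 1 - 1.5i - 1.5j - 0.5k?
1 + 1.5i + 1.5j + 0.5k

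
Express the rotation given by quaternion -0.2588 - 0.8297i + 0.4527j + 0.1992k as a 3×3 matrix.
[[0.5108, -0.6481, -0.5649], [-0.8543, -0.4562, -0.2491], [-0.0962, 0.6098, -0.7867]]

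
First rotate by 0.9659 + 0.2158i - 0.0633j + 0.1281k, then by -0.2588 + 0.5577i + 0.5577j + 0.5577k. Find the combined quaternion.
-0.4065 + 0.5896i + 0.604j + 0.3499k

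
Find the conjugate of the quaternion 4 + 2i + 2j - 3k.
4 - 2i - 2j + 3k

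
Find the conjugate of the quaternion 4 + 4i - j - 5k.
4 - 4i + j + 5k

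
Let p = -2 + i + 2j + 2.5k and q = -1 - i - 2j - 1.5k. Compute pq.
10.75 + 3i + j + 0.5k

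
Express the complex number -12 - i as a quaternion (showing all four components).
-12 - i + 0j + 0k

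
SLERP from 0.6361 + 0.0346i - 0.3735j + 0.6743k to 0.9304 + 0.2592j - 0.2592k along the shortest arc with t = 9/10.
0.9675 + 0.0045i + 0.1974j - 0.1579k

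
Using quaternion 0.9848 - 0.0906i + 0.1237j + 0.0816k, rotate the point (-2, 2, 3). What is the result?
(-1.592, 2.26, 3.059)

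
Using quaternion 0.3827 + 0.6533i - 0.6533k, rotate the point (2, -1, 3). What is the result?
(-2.768, -1.793, -1.768)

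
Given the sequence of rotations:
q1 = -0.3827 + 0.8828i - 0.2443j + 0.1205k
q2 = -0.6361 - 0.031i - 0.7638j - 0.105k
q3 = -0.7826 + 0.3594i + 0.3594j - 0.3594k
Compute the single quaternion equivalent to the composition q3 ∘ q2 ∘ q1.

q2 · q1 = 0.0969 - 0.6674i + 0.3587j + 0.6454k
q3 · q2 · q1 = 0.2671 + 0.918i - 0.238j - 0.1711k
0.2671 + 0.918i - 0.238j - 0.1711k


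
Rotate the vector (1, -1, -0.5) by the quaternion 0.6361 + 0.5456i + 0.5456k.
(0.801, 1.232, -0.301)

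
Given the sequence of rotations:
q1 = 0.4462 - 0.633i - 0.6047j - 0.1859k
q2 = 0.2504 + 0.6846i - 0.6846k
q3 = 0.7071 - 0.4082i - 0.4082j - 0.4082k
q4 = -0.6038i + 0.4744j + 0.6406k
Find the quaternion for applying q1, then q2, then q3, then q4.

q2 · q1 = 0.4178 - 0.267i + 0.4092j - 0.766k
q3 · q2 · q1 = 0.0408 + 0.1204i - 0.0849j - 0.9882k
q4 · q3 · q2 · q1 = 0.746 - 0.4391i - 0.5002j + 0.0203k
0.746 - 0.4391i - 0.5002j + 0.0203k


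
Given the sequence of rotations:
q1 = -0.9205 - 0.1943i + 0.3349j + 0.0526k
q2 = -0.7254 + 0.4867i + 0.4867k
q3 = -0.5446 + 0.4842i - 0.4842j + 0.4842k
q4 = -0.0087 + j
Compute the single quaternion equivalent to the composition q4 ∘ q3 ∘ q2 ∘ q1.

q2 · q1 = 0.7367 - 0.4701i - 0.3631j - 0.3232k
q3 · q2 · q1 = -0.1929 + 0.945i - 0.2301j + 0.1293k
q4 · q3 · q2 · q1 = 0.2318 + 0.1211i - 0.1909j - 0.9461k
0.2318 + 0.1211i - 0.1909j - 0.9461k


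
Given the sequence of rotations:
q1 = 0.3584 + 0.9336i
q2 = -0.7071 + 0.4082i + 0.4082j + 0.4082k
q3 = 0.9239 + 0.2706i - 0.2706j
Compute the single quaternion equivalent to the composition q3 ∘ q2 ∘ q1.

q2 · q1 = -0.6345 - 0.5138i + 0.5274j - 0.2348k
q3 · q2 · q1 = -0.3045 - 0.5829i + 0.7225j - 0.2133k
-0.3045 - 0.5829i + 0.7225j - 0.2133k


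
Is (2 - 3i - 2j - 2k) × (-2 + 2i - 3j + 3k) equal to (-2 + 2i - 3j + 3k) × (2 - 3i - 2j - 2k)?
No: pq = 2 - 2i + 3j + 23k ≠ 2 + 22i - 7j - 3k = qp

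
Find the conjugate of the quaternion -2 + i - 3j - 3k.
-2 - i + 3j + 3k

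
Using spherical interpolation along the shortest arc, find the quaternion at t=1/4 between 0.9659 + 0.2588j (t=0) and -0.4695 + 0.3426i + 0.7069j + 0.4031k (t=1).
0.9845 - 0.1134i - 0.0118j - 0.1334k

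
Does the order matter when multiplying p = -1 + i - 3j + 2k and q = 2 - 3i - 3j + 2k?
Yes: pq = -12 + 5i - 11j - 10k ≠ -12 + 5i + 5j + 14k = qp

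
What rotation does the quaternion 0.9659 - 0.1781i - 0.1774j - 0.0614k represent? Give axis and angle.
axis = (-0.6883, -0.6856, -0.2373), θ = π/6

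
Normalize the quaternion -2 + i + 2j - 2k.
-0.5547 + 0.2774i + 0.5547j - 0.5547k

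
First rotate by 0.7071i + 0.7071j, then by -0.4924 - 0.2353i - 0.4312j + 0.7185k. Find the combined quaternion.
0.4713 - 0.8562i + 0.1599j + 0.1385k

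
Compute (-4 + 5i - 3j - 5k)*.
-4 - 5i + 3j + 5k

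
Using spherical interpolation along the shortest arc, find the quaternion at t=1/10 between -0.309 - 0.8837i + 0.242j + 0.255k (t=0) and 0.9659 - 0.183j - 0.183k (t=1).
-0.4141 - 0.834i + 0.2516j + 0.2639k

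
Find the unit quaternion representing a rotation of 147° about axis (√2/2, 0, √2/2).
0.284 + 0.678i + 0.678k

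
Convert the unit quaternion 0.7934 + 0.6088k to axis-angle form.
axis = (0, 0, 1), θ = 75°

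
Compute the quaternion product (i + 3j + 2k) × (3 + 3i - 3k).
3 - 6i + 18j - 3k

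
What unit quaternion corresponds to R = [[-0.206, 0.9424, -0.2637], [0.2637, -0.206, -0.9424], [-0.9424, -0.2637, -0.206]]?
-0.309 - 0.5491i - 0.5491j + 0.5491k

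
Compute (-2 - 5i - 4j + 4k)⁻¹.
-0.0328 + 0.082i + 0.0656j - 0.0656k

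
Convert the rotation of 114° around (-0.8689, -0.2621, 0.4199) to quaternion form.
0.5446 - 0.7287i - 0.2198j + 0.3522k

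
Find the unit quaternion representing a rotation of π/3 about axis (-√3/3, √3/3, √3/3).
0.866 - 0.2887i + 0.2887j + 0.2887k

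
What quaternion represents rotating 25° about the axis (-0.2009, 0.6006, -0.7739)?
0.9763 - 0.0435i + 0.13j - 0.1675k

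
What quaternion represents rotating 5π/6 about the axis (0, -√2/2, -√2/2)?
0.2588 - 0.683j - 0.683k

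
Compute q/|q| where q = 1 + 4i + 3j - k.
0.1925 + 0.7698i + 0.5774j - 0.1925k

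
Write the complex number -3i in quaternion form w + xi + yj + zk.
0 - 3i + 0j + 0k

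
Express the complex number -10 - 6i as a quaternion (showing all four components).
-10 - 6i + 0j + 0k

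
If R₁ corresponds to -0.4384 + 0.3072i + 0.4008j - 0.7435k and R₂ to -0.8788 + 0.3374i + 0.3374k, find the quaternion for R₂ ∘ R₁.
0.5325 - 0.5531i + 0.0023j + 0.6407k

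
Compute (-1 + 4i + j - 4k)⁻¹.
-0.0294 - 0.1176i - 0.0294j + 0.1176k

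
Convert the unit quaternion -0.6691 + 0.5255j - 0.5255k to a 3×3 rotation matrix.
[[-0.1046, -0.7032, -0.7032], [0.7032, 0.4477, -0.5523], [0.7032, -0.5523, 0.4477]]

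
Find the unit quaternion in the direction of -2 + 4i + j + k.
-0.4264 + 0.8528i + 0.2132j + 0.2132k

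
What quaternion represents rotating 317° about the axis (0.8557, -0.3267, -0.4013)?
-0.9304 + 0.3136i - 0.1197j - 0.1471k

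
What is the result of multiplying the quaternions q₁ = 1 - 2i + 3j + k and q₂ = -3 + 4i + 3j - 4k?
-5i - 10j - 25k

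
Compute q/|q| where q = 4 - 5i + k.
0.6172 - 0.7715i + 0.1543k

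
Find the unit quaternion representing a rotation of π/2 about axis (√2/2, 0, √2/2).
0.7071 + 0.5i + 0.5k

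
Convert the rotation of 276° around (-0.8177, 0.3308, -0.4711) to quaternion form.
-0.7431 - 0.5471i + 0.2213j - 0.3152k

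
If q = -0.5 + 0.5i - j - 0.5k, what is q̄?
-0.5 - 0.5i + j + 0.5k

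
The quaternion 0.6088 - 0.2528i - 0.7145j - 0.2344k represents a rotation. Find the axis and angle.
axis = (-0.3187, -0.9006, -0.2955), θ = 105°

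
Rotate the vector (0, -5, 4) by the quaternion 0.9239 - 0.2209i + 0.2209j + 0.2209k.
(3.771, -2.001, 4.772)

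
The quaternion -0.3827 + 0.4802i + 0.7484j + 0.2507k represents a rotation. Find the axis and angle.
axis = (0.5198, 0.8101, 0.2714), θ = 5π/4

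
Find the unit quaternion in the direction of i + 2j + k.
0.4082i + 0.8165j + 0.4082k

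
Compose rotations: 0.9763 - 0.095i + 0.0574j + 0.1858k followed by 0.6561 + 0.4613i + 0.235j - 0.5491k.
0.7729 + 0.4632i + 0.2335j - 0.3654k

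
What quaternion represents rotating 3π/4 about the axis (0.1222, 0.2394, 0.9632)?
0.3827 + 0.1129i + 0.2212j + 0.8899k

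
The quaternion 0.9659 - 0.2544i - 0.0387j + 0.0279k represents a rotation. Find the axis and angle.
axis = (-0.9829, -0.1495, 0.1078), θ = π/6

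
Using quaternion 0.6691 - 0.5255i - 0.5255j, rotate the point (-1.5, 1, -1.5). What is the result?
(0.936, -1.436, -1.601)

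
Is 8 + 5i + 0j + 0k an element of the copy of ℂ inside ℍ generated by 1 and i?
Yes. The quaternion 8 + 5i has j- and k-coefficients y = z = 0, so it lies in the complex subalgebra spanned by 1 and i.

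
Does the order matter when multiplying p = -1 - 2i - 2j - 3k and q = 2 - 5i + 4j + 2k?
Yes: pq = 2 + 9i + 11j - 26k ≠ 2 - 7i - 27j + 10k = qp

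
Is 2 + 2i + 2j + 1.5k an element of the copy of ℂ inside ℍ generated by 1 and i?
No. The quaternion 2 + 2i + 2j + 1.5k has j-coefficient y = 2 and k-coefficient z = 1.5, not both zero, so it does not lie in the complex subalgebra spanned by 1 and i.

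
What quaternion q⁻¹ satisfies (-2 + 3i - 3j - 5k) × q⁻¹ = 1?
-0.0426 - 0.0638i + 0.0638j + 0.1064k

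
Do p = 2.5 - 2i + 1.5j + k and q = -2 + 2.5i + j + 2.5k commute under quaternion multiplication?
No: pq = -4 + 13i + 7j - 1.5k ≠ -4 + 7.5i - 8j + 10k = qp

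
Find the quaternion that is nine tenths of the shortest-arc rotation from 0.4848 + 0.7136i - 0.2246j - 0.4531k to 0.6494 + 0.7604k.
-0.5643 + 0.1096i - 0.0345j - 0.8175k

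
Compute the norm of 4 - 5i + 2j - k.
√46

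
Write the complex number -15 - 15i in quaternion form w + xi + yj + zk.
-15 - 15i + 0j + 0k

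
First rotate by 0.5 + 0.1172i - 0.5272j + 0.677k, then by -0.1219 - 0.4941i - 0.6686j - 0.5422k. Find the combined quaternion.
0.0115 - 0.9998i + 0.0009j - 0.0148k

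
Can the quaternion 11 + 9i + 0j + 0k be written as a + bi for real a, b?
Yes. The quaternion 11 + 9i has j- and k-coefficients y = z = 0, so it lies in the complex subalgebra spanned by 1 and i.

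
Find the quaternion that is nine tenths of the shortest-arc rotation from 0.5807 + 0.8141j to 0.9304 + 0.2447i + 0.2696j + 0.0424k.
0.9143 + 0.2239i + 0.3352j + 0.0388k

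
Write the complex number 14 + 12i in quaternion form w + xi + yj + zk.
14 + 12i + 0j + 0k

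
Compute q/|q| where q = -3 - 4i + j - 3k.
-0.5071 - 0.6761i + 0.169j - 0.5071k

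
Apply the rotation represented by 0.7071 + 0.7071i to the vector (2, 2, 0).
(2, 0, 2)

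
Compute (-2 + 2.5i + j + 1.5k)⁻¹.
-0.1481 - 0.1852i - 0.0741j - 0.1111k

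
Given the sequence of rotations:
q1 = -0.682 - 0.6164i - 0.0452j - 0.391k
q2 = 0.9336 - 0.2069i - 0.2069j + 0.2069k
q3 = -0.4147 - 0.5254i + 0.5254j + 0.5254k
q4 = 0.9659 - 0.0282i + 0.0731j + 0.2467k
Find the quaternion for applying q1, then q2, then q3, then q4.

q2 · q1 = -0.6927 - 0.3441i - 0.1095j - 0.6243k
q3 · q2 · q1 = 0.492 + 0.2362i - 0.8273j + 0.1333k
q4 · q3 · q2 · q1 = 0.5095 + 0.4281i - 0.7011j + 0.2562k
0.5095 + 0.4281i - 0.7011j + 0.2562k


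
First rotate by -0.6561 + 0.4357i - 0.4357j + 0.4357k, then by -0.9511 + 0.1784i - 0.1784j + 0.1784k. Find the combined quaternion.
0.3908 - 0.5314i + 0.5314j - 0.5314k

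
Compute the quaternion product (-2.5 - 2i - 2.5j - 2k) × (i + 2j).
7 + 1.5i - 7j - 1.5k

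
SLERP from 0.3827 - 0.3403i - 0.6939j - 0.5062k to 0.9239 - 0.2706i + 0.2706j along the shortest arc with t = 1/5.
0.5909 - 0.3777i - 0.5497j - 0.4539k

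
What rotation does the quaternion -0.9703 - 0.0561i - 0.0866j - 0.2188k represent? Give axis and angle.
axis = (-0.2319, -0.358, -0.9045), θ = 332°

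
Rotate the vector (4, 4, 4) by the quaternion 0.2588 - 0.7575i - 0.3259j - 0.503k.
(6.516, 1.199, 2.026)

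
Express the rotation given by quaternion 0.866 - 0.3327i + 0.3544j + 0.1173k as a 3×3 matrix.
[[0.7213, -0.439, 0.5358], [-0.0327, 0.7511, 0.6594], [-0.6919, -0.4931, 0.5274]]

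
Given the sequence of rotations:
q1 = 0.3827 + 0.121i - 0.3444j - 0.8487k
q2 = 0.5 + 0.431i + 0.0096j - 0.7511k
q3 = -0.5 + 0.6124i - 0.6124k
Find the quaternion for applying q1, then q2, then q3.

q2 · q1 = -0.495 - 0.0414i + 0.1064j - 0.8614k
q3 · q2 · q1 = -0.2547 - 0.2173i + 0.4997j + 0.799k
-0.2547 - 0.2173i + 0.4997j + 0.799k


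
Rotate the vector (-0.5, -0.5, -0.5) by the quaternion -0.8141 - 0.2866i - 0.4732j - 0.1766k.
(-0.673, -0.516, -0.176)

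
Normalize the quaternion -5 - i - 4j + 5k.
-0.6108 - 0.1222i - 0.4887j + 0.6108k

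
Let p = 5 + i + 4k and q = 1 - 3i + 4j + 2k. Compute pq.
-30i + 6j + 18k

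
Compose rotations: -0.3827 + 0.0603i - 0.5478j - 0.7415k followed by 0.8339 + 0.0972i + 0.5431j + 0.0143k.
-0.0169 - 0.3818i - 0.5917j - 0.7098k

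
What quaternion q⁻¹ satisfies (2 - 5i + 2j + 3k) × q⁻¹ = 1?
0.0476 + 0.119i - 0.0476j - 0.0714k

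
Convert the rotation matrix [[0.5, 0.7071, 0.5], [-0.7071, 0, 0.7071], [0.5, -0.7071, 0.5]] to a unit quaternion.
0.7071 - 0.5i - 0.5k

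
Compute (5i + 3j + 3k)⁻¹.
-0.1163i - 0.0698j - 0.0698k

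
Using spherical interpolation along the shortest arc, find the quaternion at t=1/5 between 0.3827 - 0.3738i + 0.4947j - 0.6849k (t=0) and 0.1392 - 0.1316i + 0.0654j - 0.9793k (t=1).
0.3435 - 0.3346i + 0.4196j - 0.7707k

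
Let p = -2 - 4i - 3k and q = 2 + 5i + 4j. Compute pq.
16 - 6i - 23j - 22k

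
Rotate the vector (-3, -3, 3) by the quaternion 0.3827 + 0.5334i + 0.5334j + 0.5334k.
(2.864, -2.035, -3.828)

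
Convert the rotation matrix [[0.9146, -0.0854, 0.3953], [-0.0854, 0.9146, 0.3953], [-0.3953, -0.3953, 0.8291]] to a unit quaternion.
0.9563 - 0.2067i + 0.2067j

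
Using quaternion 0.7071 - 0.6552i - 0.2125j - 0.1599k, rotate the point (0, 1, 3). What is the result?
(0.232, 3.074, -0.705)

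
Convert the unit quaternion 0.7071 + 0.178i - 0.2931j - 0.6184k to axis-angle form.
axis = (0.2517, -0.4145, -0.8745), θ = π/2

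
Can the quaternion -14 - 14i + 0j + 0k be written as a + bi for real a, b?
Yes. The quaternion -14 - 14i has j- and k-coefficients y = z = 0, so it lies in the complex subalgebra spanned by 1 and i.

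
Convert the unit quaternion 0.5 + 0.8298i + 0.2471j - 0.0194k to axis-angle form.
axis = (0.9582, 0.2853, -0.0224), θ = 2π/3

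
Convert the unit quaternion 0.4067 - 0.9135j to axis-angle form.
axis = (0, -1, 0), θ = 132°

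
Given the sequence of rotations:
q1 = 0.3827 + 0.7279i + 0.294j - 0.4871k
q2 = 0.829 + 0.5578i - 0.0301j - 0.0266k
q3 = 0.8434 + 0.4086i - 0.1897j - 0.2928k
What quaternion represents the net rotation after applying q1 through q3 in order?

q2 · q1 = -0.0929 + 0.8394i + 0.4845j - 0.2281k
q3 · q2 · q1 = -0.3962 + 0.8551i + 0.2737j + 0.192k
-0.3962 + 0.8551i + 0.2737j + 0.192k


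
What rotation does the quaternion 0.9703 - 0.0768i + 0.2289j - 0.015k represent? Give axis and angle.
axis = (-0.3175, 0.9462, -0.062), θ = 28°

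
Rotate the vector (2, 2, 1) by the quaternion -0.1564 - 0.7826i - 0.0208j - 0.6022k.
(1.185, -1.678, 2.186)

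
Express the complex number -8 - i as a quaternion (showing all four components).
-8 - i + 0j + 0k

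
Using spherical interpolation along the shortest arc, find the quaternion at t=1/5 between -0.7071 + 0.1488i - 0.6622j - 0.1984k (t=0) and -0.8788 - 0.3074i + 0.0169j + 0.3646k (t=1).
-0.8192 + 0.0538i - 0.5649j - 0.0826k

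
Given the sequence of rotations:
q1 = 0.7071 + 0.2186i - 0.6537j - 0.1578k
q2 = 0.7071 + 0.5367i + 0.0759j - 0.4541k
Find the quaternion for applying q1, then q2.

q2 · q1 = 0.3606 + 0.2253i - 0.4231j - 0.8001k
0.3606 + 0.2253i - 0.4231j - 0.8001k


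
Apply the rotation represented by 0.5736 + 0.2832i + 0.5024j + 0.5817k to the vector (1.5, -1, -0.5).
(-0.342, 1.135, -1.447)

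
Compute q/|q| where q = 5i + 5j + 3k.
0.6509i + 0.6509j + 0.3906k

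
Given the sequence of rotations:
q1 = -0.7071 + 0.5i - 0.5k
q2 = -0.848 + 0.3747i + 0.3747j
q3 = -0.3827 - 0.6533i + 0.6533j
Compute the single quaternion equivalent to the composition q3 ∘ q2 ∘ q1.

q2 · q1 = 0.4123 - 0.8763i - 0.0776j + 0.2366k
q3 · q2 · q1 = -0.6796 + 0.2206i + 0.4536j + 0.5326k
-0.6796 + 0.2206i + 0.4536j + 0.5326k


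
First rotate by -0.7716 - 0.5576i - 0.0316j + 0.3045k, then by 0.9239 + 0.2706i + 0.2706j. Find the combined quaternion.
-0.5534 - 0.6416i - 0.3204j + 0.4237k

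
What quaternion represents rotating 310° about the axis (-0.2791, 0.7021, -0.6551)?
-0.9063 - 0.118i + 0.2967j - 0.2769k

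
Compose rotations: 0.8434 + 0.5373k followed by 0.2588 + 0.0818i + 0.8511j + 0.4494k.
-0.0232 + 0.5263i + 0.6739j + 0.5181k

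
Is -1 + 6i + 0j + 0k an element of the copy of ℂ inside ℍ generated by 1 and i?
Yes. The quaternion -1 + 6i has j- and k-coefficients y = z = 0, so it lies in the complex subalgebra spanned by 1 and i.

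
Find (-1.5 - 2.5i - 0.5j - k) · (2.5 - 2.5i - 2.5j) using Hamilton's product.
-11.25 - 5i + 5j + 2.5k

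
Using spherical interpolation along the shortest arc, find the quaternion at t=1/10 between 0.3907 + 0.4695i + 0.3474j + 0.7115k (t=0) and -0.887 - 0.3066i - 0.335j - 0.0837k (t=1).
0.46 + 0.4671i + 0.3578j + 0.665k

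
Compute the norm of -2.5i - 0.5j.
2.55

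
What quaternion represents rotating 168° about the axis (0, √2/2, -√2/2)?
0.1045 + 0.7032j - 0.7032k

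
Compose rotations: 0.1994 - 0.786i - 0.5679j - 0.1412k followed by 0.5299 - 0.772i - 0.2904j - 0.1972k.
-0.6939 - 0.6414i - 0.3128j + 0.096k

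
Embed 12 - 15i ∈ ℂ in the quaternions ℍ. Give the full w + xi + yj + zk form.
12 - 15i + 0j + 0k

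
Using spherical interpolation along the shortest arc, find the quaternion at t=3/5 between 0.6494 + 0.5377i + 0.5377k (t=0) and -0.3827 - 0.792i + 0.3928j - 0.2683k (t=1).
0.5131 + 0.7217i - 0.2454j + 0.3945k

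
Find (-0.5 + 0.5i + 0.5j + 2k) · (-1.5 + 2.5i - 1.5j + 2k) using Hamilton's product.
-3.75 + 2i + 4j - 6k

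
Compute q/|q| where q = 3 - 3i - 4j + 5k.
0.3906 - 0.3906i - 0.5208j + 0.6509k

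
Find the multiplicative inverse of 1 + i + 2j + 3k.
0.0667 - 0.0667i - 0.1333j - 0.2k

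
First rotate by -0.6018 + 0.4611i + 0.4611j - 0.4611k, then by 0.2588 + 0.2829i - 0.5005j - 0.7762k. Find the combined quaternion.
-0.4133 + 0.5378i + 0.1931j + 0.709k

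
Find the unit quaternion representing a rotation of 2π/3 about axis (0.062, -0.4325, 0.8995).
0.5 + 0.0537i - 0.3746j + 0.779k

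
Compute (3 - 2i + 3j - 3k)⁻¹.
0.0968 + 0.0645i - 0.0968j + 0.0968k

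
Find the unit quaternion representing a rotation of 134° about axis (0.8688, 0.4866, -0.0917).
0.3907 + 0.7997i + 0.4479j - 0.0844k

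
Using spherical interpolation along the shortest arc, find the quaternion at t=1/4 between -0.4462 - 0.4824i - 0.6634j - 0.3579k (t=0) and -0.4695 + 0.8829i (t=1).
-0.2286 - 0.7196i - 0.577j - 0.3113k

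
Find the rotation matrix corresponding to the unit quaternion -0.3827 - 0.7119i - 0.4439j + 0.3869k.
[[0.3065, 0.9282, -0.2111], [0.3359, -0.313, -0.8884], [-0.8906, 0.2014, -0.4077]]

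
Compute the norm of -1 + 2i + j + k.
√7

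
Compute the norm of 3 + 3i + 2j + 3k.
√31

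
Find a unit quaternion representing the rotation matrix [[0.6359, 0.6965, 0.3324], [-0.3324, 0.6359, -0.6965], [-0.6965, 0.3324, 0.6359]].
0.8526 + 0.3017i + 0.3017j - 0.3017k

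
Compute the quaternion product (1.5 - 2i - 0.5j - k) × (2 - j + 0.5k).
3 - 5.25i - 1.5j + 0.75k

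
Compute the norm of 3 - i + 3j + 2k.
√23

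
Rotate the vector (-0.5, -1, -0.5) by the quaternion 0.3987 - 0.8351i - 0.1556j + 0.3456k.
(0.01, 0.087, 1.222)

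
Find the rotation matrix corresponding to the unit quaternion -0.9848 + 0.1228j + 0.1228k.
[[0.9397, 0.2419, -0.2419], [-0.2419, 0.9698, 0.0302], [0.2419, 0.0302, 0.9698]]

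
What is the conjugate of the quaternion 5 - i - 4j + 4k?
5 + i + 4j - 4k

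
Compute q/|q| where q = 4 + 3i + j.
0.7845 + 0.5883i + 0.1961j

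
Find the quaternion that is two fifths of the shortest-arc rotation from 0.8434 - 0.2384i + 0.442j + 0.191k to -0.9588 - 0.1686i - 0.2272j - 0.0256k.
0.9181 - 0.0771i + 0.3669j + 0.1285k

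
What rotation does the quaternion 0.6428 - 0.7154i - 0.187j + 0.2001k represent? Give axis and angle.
axis = (-0.9339, -0.2441, 0.2612), θ = 100°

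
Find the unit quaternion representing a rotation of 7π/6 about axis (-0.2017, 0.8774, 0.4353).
-0.2588 - 0.1948i + 0.8475j + 0.4205k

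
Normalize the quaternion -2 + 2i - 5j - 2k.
-0.3288 + 0.3288i - 0.822j - 0.3288k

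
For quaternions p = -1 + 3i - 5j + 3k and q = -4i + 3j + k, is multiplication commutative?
No: pq = 24 - 10i - 18j - 12k ≠ 24 + 18i + 12j + 10k = qp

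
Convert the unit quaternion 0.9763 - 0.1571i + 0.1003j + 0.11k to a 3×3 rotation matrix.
[[0.9557, -0.2463, 0.1613], [0.1833, 0.9264, 0.3288], [-0.2304, -0.2847, 0.9305]]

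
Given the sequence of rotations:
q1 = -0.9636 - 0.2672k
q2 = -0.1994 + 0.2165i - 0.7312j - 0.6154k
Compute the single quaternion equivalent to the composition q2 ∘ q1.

q2 · q1 = 0.0277 - 0.0132i + 0.7624j + 0.6463k
0.0277 - 0.0132i + 0.7624j + 0.6463k


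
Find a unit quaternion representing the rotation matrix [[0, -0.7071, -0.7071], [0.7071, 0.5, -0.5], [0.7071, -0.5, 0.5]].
0.7071 - 0.5j + 0.5k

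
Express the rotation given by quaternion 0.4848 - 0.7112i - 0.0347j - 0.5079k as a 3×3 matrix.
[[0.4817, 0.5418, 0.6888], [-0.4431, -0.5275, 0.7248], [0.7561, -0.6543, -0.014]]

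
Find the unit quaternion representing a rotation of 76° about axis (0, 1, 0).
0.788 + 0.6157j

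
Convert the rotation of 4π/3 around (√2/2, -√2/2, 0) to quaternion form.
-0.5 + 0.6124i - 0.6124j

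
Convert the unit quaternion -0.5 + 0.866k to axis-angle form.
axis = (0, 0, 1), θ = 4π/3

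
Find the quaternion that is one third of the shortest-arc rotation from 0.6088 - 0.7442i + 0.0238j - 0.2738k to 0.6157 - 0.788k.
0.677 - 0.5403i + 0.0173j - 0.4995k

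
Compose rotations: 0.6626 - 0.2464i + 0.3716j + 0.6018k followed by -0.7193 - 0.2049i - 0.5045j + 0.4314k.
-0.5992 - 0.4224i - 0.5846j - 0.3475k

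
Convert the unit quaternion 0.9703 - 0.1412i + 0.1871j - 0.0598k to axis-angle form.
axis = (-0.5837, 0.7734, -0.2472), θ = 28°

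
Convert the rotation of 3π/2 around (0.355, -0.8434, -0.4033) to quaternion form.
-0.7071 + 0.251i - 0.5964j - 0.2852k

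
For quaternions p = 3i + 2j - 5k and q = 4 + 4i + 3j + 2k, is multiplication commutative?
No: pq = -8 + 31i - 18j - 19k ≠ -8 - 7i + 34j - 21k = qp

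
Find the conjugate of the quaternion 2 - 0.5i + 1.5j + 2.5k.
2 + 0.5i - 1.5j - 2.5k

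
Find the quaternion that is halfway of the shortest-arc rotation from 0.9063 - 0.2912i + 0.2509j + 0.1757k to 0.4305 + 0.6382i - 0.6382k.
0.9045 + 0.2348i + 0.1698j - 0.3129k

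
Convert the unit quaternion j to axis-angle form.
axis = (0, 1, 0), θ = π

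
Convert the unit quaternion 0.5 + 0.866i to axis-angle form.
axis = (1, 0, 0), θ = 2π/3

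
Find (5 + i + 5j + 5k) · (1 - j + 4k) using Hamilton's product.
-10 + 26i - 4j + 24k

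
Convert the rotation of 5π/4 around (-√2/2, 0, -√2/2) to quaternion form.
-0.3827 - 0.6533i - 0.6533k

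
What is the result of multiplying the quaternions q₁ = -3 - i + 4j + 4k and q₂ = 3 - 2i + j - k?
-11 - 5i + 22k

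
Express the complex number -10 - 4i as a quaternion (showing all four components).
-10 - 4i + 0j + 0k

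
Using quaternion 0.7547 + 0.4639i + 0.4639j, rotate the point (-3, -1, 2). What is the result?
(-0.739, -3.261, 1.679)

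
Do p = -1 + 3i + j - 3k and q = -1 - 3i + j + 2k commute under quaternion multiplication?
No: pq = 15 + 5i + j + 7k ≠ 15 - 5i - 5j - 5k = qp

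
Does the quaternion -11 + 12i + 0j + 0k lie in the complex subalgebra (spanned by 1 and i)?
Yes. The quaternion -11 + 12i has j- and k-coefficients y = z = 0, so it lies in the complex subalgebra spanned by 1 and i.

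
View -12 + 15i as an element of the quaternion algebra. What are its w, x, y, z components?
-12 + 15i + 0j + 0k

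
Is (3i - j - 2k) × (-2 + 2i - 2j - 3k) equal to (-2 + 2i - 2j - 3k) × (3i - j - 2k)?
No: pq = -14 - 7i + 7j ≠ -14 - 5i - 3j + 8k = qp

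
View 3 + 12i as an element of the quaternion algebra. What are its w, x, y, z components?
3 + 12i + 0j + 0k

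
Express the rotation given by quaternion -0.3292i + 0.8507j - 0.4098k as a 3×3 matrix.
[[-0.7833, -0.5601, 0.2698], [-0.5601, 0.4474, -0.6972], [0.2698, -0.6972, -0.6641]]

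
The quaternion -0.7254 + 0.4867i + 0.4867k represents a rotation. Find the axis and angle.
axis = (√2/2, 0, √2/2), θ = 273°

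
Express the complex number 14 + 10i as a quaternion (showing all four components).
14 + 10i + 0j + 0k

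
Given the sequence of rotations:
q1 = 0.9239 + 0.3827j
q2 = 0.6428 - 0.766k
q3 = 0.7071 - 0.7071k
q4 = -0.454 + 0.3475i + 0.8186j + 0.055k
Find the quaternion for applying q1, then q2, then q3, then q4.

q2 · q1 = 0.5939 + 0.2931i + 0.246j - 0.7077k
q3 · q2 · q1 = -0.0805 + 0.3812i - 0.0333j - 0.9204k
q4 · q3 · q2 · q1 = -0.018 - 0.9526i + 0.29j + 0.0898k
-0.018 - 0.9526i + 0.29j + 0.0898k


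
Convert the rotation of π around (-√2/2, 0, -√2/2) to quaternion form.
-0.7071i - 0.7071k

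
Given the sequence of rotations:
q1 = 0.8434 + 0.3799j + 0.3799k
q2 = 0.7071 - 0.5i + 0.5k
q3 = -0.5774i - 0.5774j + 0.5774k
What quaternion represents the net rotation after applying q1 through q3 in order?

q2 · q1 = 0.4064 - 0.6117i + 0.4586j + 0.5004k
q3 · q2 · q1 = -0.3773 - 0.7884i - 0.2989j - 0.3833k
-0.3773 - 0.7884i - 0.2989j - 0.3833k


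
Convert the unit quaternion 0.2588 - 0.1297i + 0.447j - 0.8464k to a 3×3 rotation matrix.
[[-0.8324, 0.3221, 0.4509], [-0.554, -0.4664, -0.6895], [-0.0118, -0.8238, 0.5667]]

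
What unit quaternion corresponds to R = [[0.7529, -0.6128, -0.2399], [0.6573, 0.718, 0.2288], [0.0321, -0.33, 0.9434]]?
0.9239 - 0.1512i - 0.0736j + 0.3437k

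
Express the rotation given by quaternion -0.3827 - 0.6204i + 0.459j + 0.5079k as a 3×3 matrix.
[[0.0627, -0.1808, -0.9815], [-0.9583, -0.2857, -0.0086], [-0.2789, 0.9411, -0.1912]]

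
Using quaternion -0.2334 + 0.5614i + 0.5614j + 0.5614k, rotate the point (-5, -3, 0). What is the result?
(-1.374, -1.059, -5.567)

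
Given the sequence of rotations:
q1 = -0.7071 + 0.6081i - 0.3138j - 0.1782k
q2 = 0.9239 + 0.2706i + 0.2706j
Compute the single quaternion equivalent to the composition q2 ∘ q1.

q2 · q1 = -0.7329 + 0.3223i - 0.433j - 0.4141k
-0.7329 + 0.3223i - 0.433j - 0.4141k
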